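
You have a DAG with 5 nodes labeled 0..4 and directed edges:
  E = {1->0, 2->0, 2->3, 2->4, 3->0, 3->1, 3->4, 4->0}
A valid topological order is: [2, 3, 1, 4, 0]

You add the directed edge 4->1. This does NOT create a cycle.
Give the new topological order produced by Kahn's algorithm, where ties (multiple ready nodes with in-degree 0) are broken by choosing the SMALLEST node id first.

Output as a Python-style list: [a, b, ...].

Answer: [2, 3, 4, 1, 0]

Derivation:
Old toposort: [2, 3, 1, 4, 0]
Added edge: 4->1
Position of 4 (3) > position of 1 (2). Must reorder: 4 must now come before 1.
Run Kahn's algorithm (break ties by smallest node id):
  initial in-degrees: [4, 2, 0, 1, 2]
  ready (indeg=0): [2]
  pop 2: indeg[0]->3; indeg[3]->0; indeg[4]->1 | ready=[3] | order so far=[2]
  pop 3: indeg[0]->2; indeg[1]->1; indeg[4]->0 | ready=[4] | order so far=[2, 3]
  pop 4: indeg[0]->1; indeg[1]->0 | ready=[1] | order so far=[2, 3, 4]
  pop 1: indeg[0]->0 | ready=[0] | order so far=[2, 3, 4, 1]
  pop 0: no out-edges | ready=[] | order so far=[2, 3, 4, 1, 0]
  Result: [2, 3, 4, 1, 0]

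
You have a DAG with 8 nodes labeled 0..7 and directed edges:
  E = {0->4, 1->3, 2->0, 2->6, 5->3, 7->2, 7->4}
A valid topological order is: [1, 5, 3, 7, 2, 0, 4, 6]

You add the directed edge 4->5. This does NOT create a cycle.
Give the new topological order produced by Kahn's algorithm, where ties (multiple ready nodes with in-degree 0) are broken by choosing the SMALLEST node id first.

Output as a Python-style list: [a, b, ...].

Answer: [1, 7, 2, 0, 4, 5, 3, 6]

Derivation:
Old toposort: [1, 5, 3, 7, 2, 0, 4, 6]
Added edge: 4->5
Position of 4 (6) > position of 5 (1). Must reorder: 4 must now come before 5.
Run Kahn's algorithm (break ties by smallest node id):
  initial in-degrees: [1, 0, 1, 2, 2, 1, 1, 0]
  ready (indeg=0): [1, 7]
  pop 1: indeg[3]->1 | ready=[7] | order so far=[1]
  pop 7: indeg[2]->0; indeg[4]->1 | ready=[2] | order so far=[1, 7]
  pop 2: indeg[0]->0; indeg[6]->0 | ready=[0, 6] | order so far=[1, 7, 2]
  pop 0: indeg[4]->0 | ready=[4, 6] | order so far=[1, 7, 2, 0]
  pop 4: indeg[5]->0 | ready=[5, 6] | order so far=[1, 7, 2, 0, 4]
  pop 5: indeg[3]->0 | ready=[3, 6] | order so far=[1, 7, 2, 0, 4, 5]
  pop 3: no out-edges | ready=[6] | order so far=[1, 7, 2, 0, 4, 5, 3]
  pop 6: no out-edges | ready=[] | order so far=[1, 7, 2, 0, 4, 5, 3, 6]
  Result: [1, 7, 2, 0, 4, 5, 3, 6]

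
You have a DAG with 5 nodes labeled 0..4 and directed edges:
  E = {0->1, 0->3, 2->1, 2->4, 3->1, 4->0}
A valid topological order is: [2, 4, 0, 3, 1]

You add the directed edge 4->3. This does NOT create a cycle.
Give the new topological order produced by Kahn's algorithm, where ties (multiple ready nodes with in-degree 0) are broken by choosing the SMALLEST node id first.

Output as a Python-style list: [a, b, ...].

Old toposort: [2, 4, 0, 3, 1]
Added edge: 4->3
Position of 4 (1) < position of 3 (3). Old order still valid.
Run Kahn's algorithm (break ties by smallest node id):
  initial in-degrees: [1, 3, 0, 2, 1]
  ready (indeg=0): [2]
  pop 2: indeg[1]->2; indeg[4]->0 | ready=[4] | order so far=[2]
  pop 4: indeg[0]->0; indeg[3]->1 | ready=[0] | order so far=[2, 4]
  pop 0: indeg[1]->1; indeg[3]->0 | ready=[3] | order so far=[2, 4, 0]
  pop 3: indeg[1]->0 | ready=[1] | order so far=[2, 4, 0, 3]
  pop 1: no out-edges | ready=[] | order so far=[2, 4, 0, 3, 1]
  Result: [2, 4, 0, 3, 1]

Answer: [2, 4, 0, 3, 1]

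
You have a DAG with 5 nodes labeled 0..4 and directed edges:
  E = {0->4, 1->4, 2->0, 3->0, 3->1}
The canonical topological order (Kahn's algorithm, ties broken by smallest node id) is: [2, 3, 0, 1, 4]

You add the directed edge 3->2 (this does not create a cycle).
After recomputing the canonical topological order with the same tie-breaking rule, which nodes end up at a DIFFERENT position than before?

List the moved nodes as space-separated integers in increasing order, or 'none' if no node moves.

Answer: 0 1 2 3

Derivation:
Old toposort: [2, 3, 0, 1, 4]
Added edge 3->2
Recompute Kahn (smallest-id tiebreak):
  initial in-degrees: [2, 1, 1, 0, 2]
  ready (indeg=0): [3]
  pop 3: indeg[0]->1; indeg[1]->0; indeg[2]->0 | ready=[1, 2] | order so far=[3]
  pop 1: indeg[4]->1 | ready=[2] | order so far=[3, 1]
  pop 2: indeg[0]->0 | ready=[0] | order so far=[3, 1, 2]
  pop 0: indeg[4]->0 | ready=[4] | order so far=[3, 1, 2, 0]
  pop 4: no out-edges | ready=[] | order so far=[3, 1, 2, 0, 4]
New canonical toposort: [3, 1, 2, 0, 4]
Compare positions:
  Node 0: index 2 -> 3 (moved)
  Node 1: index 3 -> 1 (moved)
  Node 2: index 0 -> 2 (moved)
  Node 3: index 1 -> 0 (moved)
  Node 4: index 4 -> 4 (same)
Nodes that changed position: 0 1 2 3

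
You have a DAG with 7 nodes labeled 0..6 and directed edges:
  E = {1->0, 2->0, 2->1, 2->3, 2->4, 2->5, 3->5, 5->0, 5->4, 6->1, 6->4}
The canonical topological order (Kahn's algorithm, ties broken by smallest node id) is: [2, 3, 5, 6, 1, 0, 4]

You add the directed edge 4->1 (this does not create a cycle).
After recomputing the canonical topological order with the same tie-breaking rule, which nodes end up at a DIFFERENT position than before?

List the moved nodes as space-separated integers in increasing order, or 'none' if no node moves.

Old toposort: [2, 3, 5, 6, 1, 0, 4]
Added edge 4->1
Recompute Kahn (smallest-id tiebreak):
  initial in-degrees: [3, 3, 0, 1, 3, 2, 0]
  ready (indeg=0): [2, 6]
  pop 2: indeg[0]->2; indeg[1]->2; indeg[3]->0; indeg[4]->2; indeg[5]->1 | ready=[3, 6] | order so far=[2]
  pop 3: indeg[5]->0 | ready=[5, 6] | order so far=[2, 3]
  pop 5: indeg[0]->1; indeg[4]->1 | ready=[6] | order so far=[2, 3, 5]
  pop 6: indeg[1]->1; indeg[4]->0 | ready=[4] | order so far=[2, 3, 5, 6]
  pop 4: indeg[1]->0 | ready=[1] | order so far=[2, 3, 5, 6, 4]
  pop 1: indeg[0]->0 | ready=[0] | order so far=[2, 3, 5, 6, 4, 1]
  pop 0: no out-edges | ready=[] | order so far=[2, 3, 5, 6, 4, 1, 0]
New canonical toposort: [2, 3, 5, 6, 4, 1, 0]
Compare positions:
  Node 0: index 5 -> 6 (moved)
  Node 1: index 4 -> 5 (moved)
  Node 2: index 0 -> 0 (same)
  Node 3: index 1 -> 1 (same)
  Node 4: index 6 -> 4 (moved)
  Node 5: index 2 -> 2 (same)
  Node 6: index 3 -> 3 (same)
Nodes that changed position: 0 1 4

Answer: 0 1 4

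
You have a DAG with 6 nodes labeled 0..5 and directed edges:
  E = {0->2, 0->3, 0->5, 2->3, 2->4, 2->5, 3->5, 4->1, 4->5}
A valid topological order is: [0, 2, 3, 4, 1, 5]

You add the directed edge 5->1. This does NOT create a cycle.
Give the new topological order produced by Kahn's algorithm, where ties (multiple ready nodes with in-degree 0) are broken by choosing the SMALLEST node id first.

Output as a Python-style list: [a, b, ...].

Old toposort: [0, 2, 3, 4, 1, 5]
Added edge: 5->1
Position of 5 (5) > position of 1 (4). Must reorder: 5 must now come before 1.
Run Kahn's algorithm (break ties by smallest node id):
  initial in-degrees: [0, 2, 1, 2, 1, 4]
  ready (indeg=0): [0]
  pop 0: indeg[2]->0; indeg[3]->1; indeg[5]->3 | ready=[2] | order so far=[0]
  pop 2: indeg[3]->0; indeg[4]->0; indeg[5]->2 | ready=[3, 4] | order so far=[0, 2]
  pop 3: indeg[5]->1 | ready=[4] | order so far=[0, 2, 3]
  pop 4: indeg[1]->1; indeg[5]->0 | ready=[5] | order so far=[0, 2, 3, 4]
  pop 5: indeg[1]->0 | ready=[1] | order so far=[0, 2, 3, 4, 5]
  pop 1: no out-edges | ready=[] | order so far=[0, 2, 3, 4, 5, 1]
  Result: [0, 2, 3, 4, 5, 1]

Answer: [0, 2, 3, 4, 5, 1]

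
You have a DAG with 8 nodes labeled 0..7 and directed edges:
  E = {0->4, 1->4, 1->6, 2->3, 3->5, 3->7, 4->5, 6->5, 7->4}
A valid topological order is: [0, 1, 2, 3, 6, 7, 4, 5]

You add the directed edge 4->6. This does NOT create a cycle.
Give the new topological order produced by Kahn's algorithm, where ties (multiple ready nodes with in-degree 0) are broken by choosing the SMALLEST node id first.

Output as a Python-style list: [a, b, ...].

Answer: [0, 1, 2, 3, 7, 4, 6, 5]

Derivation:
Old toposort: [0, 1, 2, 3, 6, 7, 4, 5]
Added edge: 4->6
Position of 4 (6) > position of 6 (4). Must reorder: 4 must now come before 6.
Run Kahn's algorithm (break ties by smallest node id):
  initial in-degrees: [0, 0, 0, 1, 3, 3, 2, 1]
  ready (indeg=0): [0, 1, 2]
  pop 0: indeg[4]->2 | ready=[1, 2] | order so far=[0]
  pop 1: indeg[4]->1; indeg[6]->1 | ready=[2] | order so far=[0, 1]
  pop 2: indeg[3]->0 | ready=[3] | order so far=[0, 1, 2]
  pop 3: indeg[5]->2; indeg[7]->0 | ready=[7] | order so far=[0, 1, 2, 3]
  pop 7: indeg[4]->0 | ready=[4] | order so far=[0, 1, 2, 3, 7]
  pop 4: indeg[5]->1; indeg[6]->0 | ready=[6] | order so far=[0, 1, 2, 3, 7, 4]
  pop 6: indeg[5]->0 | ready=[5] | order so far=[0, 1, 2, 3, 7, 4, 6]
  pop 5: no out-edges | ready=[] | order so far=[0, 1, 2, 3, 7, 4, 6, 5]
  Result: [0, 1, 2, 3, 7, 4, 6, 5]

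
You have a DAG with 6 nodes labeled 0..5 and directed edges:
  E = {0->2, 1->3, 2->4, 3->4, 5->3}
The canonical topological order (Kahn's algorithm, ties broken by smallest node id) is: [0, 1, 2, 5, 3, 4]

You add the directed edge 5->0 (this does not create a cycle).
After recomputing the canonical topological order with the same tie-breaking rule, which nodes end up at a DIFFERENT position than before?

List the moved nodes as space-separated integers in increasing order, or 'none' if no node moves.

Old toposort: [0, 1, 2, 5, 3, 4]
Added edge 5->0
Recompute Kahn (smallest-id tiebreak):
  initial in-degrees: [1, 0, 1, 2, 2, 0]
  ready (indeg=0): [1, 5]
  pop 1: indeg[3]->1 | ready=[5] | order so far=[1]
  pop 5: indeg[0]->0; indeg[3]->0 | ready=[0, 3] | order so far=[1, 5]
  pop 0: indeg[2]->0 | ready=[2, 3] | order so far=[1, 5, 0]
  pop 2: indeg[4]->1 | ready=[3] | order so far=[1, 5, 0, 2]
  pop 3: indeg[4]->0 | ready=[4] | order so far=[1, 5, 0, 2, 3]
  pop 4: no out-edges | ready=[] | order so far=[1, 5, 0, 2, 3, 4]
New canonical toposort: [1, 5, 0, 2, 3, 4]
Compare positions:
  Node 0: index 0 -> 2 (moved)
  Node 1: index 1 -> 0 (moved)
  Node 2: index 2 -> 3 (moved)
  Node 3: index 4 -> 4 (same)
  Node 4: index 5 -> 5 (same)
  Node 5: index 3 -> 1 (moved)
Nodes that changed position: 0 1 2 5

Answer: 0 1 2 5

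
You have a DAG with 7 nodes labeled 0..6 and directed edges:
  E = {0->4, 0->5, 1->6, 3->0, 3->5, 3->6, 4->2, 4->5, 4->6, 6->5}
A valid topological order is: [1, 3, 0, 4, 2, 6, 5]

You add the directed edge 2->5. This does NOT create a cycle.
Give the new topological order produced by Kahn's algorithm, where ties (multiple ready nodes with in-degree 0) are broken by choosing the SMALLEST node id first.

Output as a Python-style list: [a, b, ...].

Old toposort: [1, 3, 0, 4, 2, 6, 5]
Added edge: 2->5
Position of 2 (4) < position of 5 (6). Old order still valid.
Run Kahn's algorithm (break ties by smallest node id):
  initial in-degrees: [1, 0, 1, 0, 1, 5, 3]
  ready (indeg=0): [1, 3]
  pop 1: indeg[6]->2 | ready=[3] | order so far=[1]
  pop 3: indeg[0]->0; indeg[5]->4; indeg[6]->1 | ready=[0] | order so far=[1, 3]
  pop 0: indeg[4]->0; indeg[5]->3 | ready=[4] | order so far=[1, 3, 0]
  pop 4: indeg[2]->0; indeg[5]->2; indeg[6]->0 | ready=[2, 6] | order so far=[1, 3, 0, 4]
  pop 2: indeg[5]->1 | ready=[6] | order so far=[1, 3, 0, 4, 2]
  pop 6: indeg[5]->0 | ready=[5] | order so far=[1, 3, 0, 4, 2, 6]
  pop 5: no out-edges | ready=[] | order so far=[1, 3, 0, 4, 2, 6, 5]
  Result: [1, 3, 0, 4, 2, 6, 5]

Answer: [1, 3, 0, 4, 2, 6, 5]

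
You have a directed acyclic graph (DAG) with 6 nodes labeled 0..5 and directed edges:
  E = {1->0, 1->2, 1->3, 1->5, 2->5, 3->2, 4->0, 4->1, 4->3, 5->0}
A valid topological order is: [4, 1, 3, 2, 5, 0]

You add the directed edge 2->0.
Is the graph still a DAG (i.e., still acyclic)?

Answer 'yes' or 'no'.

Answer: yes

Derivation:
Given toposort: [4, 1, 3, 2, 5, 0]
Position of 2: index 3; position of 0: index 5
New edge 2->0: forward
Forward edge: respects the existing order. Still a DAG, same toposort still valid.
Still a DAG? yes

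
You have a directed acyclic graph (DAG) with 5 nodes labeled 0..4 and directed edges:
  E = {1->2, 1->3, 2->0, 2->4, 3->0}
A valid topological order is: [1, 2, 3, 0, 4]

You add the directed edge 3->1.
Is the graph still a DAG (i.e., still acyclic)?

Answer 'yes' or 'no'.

Given toposort: [1, 2, 3, 0, 4]
Position of 3: index 2; position of 1: index 0
New edge 3->1: backward (u after v in old order)
Backward edge: old toposort is now invalid. Check if this creates a cycle.
Does 1 already reach 3? Reachable from 1: [0, 1, 2, 3, 4]. YES -> cycle!
Still a DAG? no

Answer: no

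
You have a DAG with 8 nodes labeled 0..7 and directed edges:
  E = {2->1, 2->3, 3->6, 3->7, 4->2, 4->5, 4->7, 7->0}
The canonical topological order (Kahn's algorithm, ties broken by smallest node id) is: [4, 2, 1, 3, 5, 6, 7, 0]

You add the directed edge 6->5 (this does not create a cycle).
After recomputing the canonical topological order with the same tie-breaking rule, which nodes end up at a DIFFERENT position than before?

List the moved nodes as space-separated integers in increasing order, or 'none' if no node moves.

Answer: 5 6

Derivation:
Old toposort: [4, 2, 1, 3, 5, 6, 7, 0]
Added edge 6->5
Recompute Kahn (smallest-id tiebreak):
  initial in-degrees: [1, 1, 1, 1, 0, 2, 1, 2]
  ready (indeg=0): [4]
  pop 4: indeg[2]->0; indeg[5]->1; indeg[7]->1 | ready=[2] | order so far=[4]
  pop 2: indeg[1]->0; indeg[3]->0 | ready=[1, 3] | order so far=[4, 2]
  pop 1: no out-edges | ready=[3] | order so far=[4, 2, 1]
  pop 3: indeg[6]->0; indeg[7]->0 | ready=[6, 7] | order so far=[4, 2, 1, 3]
  pop 6: indeg[5]->0 | ready=[5, 7] | order so far=[4, 2, 1, 3, 6]
  pop 5: no out-edges | ready=[7] | order so far=[4, 2, 1, 3, 6, 5]
  pop 7: indeg[0]->0 | ready=[0] | order so far=[4, 2, 1, 3, 6, 5, 7]
  pop 0: no out-edges | ready=[] | order so far=[4, 2, 1, 3, 6, 5, 7, 0]
New canonical toposort: [4, 2, 1, 3, 6, 5, 7, 0]
Compare positions:
  Node 0: index 7 -> 7 (same)
  Node 1: index 2 -> 2 (same)
  Node 2: index 1 -> 1 (same)
  Node 3: index 3 -> 3 (same)
  Node 4: index 0 -> 0 (same)
  Node 5: index 4 -> 5 (moved)
  Node 6: index 5 -> 4 (moved)
  Node 7: index 6 -> 6 (same)
Nodes that changed position: 5 6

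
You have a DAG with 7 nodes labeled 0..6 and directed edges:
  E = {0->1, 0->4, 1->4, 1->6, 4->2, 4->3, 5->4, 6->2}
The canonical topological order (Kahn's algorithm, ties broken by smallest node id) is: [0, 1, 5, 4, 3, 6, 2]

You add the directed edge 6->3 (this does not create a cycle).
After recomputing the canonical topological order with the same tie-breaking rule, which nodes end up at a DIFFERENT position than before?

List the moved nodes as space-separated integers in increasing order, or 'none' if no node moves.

Old toposort: [0, 1, 5, 4, 3, 6, 2]
Added edge 6->3
Recompute Kahn (smallest-id tiebreak):
  initial in-degrees: [0, 1, 2, 2, 3, 0, 1]
  ready (indeg=0): [0, 5]
  pop 0: indeg[1]->0; indeg[4]->2 | ready=[1, 5] | order so far=[0]
  pop 1: indeg[4]->1; indeg[6]->0 | ready=[5, 6] | order so far=[0, 1]
  pop 5: indeg[4]->0 | ready=[4, 6] | order so far=[0, 1, 5]
  pop 4: indeg[2]->1; indeg[3]->1 | ready=[6] | order so far=[0, 1, 5, 4]
  pop 6: indeg[2]->0; indeg[3]->0 | ready=[2, 3] | order so far=[0, 1, 5, 4, 6]
  pop 2: no out-edges | ready=[3] | order so far=[0, 1, 5, 4, 6, 2]
  pop 3: no out-edges | ready=[] | order so far=[0, 1, 5, 4, 6, 2, 3]
New canonical toposort: [0, 1, 5, 4, 6, 2, 3]
Compare positions:
  Node 0: index 0 -> 0 (same)
  Node 1: index 1 -> 1 (same)
  Node 2: index 6 -> 5 (moved)
  Node 3: index 4 -> 6 (moved)
  Node 4: index 3 -> 3 (same)
  Node 5: index 2 -> 2 (same)
  Node 6: index 5 -> 4 (moved)
Nodes that changed position: 2 3 6

Answer: 2 3 6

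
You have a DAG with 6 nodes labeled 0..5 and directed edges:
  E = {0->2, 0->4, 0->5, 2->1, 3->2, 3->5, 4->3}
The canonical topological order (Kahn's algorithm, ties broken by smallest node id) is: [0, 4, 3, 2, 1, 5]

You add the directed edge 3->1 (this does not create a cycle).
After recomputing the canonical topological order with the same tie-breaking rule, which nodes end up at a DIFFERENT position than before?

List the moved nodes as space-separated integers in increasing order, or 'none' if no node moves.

Answer: none

Derivation:
Old toposort: [0, 4, 3, 2, 1, 5]
Added edge 3->1
Recompute Kahn (smallest-id tiebreak):
  initial in-degrees: [0, 2, 2, 1, 1, 2]
  ready (indeg=0): [0]
  pop 0: indeg[2]->1; indeg[4]->0; indeg[5]->1 | ready=[4] | order so far=[0]
  pop 4: indeg[3]->0 | ready=[3] | order so far=[0, 4]
  pop 3: indeg[1]->1; indeg[2]->0; indeg[5]->0 | ready=[2, 5] | order so far=[0, 4, 3]
  pop 2: indeg[1]->0 | ready=[1, 5] | order so far=[0, 4, 3, 2]
  pop 1: no out-edges | ready=[5] | order so far=[0, 4, 3, 2, 1]
  pop 5: no out-edges | ready=[] | order so far=[0, 4, 3, 2, 1, 5]
New canonical toposort: [0, 4, 3, 2, 1, 5]
Compare positions:
  Node 0: index 0 -> 0 (same)
  Node 1: index 4 -> 4 (same)
  Node 2: index 3 -> 3 (same)
  Node 3: index 2 -> 2 (same)
  Node 4: index 1 -> 1 (same)
  Node 5: index 5 -> 5 (same)
Nodes that changed position: none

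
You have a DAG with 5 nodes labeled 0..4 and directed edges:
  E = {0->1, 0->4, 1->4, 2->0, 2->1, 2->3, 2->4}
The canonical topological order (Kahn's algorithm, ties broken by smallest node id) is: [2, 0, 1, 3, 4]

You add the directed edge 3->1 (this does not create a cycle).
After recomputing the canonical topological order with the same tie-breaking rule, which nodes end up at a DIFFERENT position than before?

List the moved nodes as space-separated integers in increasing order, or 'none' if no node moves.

Answer: 1 3

Derivation:
Old toposort: [2, 0, 1, 3, 4]
Added edge 3->1
Recompute Kahn (smallest-id tiebreak):
  initial in-degrees: [1, 3, 0, 1, 3]
  ready (indeg=0): [2]
  pop 2: indeg[0]->0; indeg[1]->2; indeg[3]->0; indeg[4]->2 | ready=[0, 3] | order so far=[2]
  pop 0: indeg[1]->1; indeg[4]->1 | ready=[3] | order so far=[2, 0]
  pop 3: indeg[1]->0 | ready=[1] | order so far=[2, 0, 3]
  pop 1: indeg[4]->0 | ready=[4] | order so far=[2, 0, 3, 1]
  pop 4: no out-edges | ready=[] | order so far=[2, 0, 3, 1, 4]
New canonical toposort: [2, 0, 3, 1, 4]
Compare positions:
  Node 0: index 1 -> 1 (same)
  Node 1: index 2 -> 3 (moved)
  Node 2: index 0 -> 0 (same)
  Node 3: index 3 -> 2 (moved)
  Node 4: index 4 -> 4 (same)
Nodes that changed position: 1 3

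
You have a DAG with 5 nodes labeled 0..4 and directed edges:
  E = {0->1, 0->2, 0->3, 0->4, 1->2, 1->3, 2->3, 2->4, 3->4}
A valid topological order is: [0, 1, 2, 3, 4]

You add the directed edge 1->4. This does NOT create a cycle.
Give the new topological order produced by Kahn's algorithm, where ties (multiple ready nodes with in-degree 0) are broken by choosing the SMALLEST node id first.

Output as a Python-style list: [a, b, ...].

Answer: [0, 1, 2, 3, 4]

Derivation:
Old toposort: [0, 1, 2, 3, 4]
Added edge: 1->4
Position of 1 (1) < position of 4 (4). Old order still valid.
Run Kahn's algorithm (break ties by smallest node id):
  initial in-degrees: [0, 1, 2, 3, 4]
  ready (indeg=0): [0]
  pop 0: indeg[1]->0; indeg[2]->1; indeg[3]->2; indeg[4]->3 | ready=[1] | order so far=[0]
  pop 1: indeg[2]->0; indeg[3]->1; indeg[4]->2 | ready=[2] | order so far=[0, 1]
  pop 2: indeg[3]->0; indeg[4]->1 | ready=[3] | order so far=[0, 1, 2]
  pop 3: indeg[4]->0 | ready=[4] | order so far=[0, 1, 2, 3]
  pop 4: no out-edges | ready=[] | order so far=[0, 1, 2, 3, 4]
  Result: [0, 1, 2, 3, 4]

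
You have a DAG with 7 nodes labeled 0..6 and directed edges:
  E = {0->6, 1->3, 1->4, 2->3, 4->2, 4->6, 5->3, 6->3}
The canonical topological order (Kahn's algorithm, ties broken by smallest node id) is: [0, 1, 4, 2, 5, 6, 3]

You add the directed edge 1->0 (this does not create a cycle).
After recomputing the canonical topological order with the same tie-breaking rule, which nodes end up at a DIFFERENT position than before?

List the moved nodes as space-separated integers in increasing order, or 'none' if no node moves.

Answer: 0 1

Derivation:
Old toposort: [0, 1, 4, 2, 5, 6, 3]
Added edge 1->0
Recompute Kahn (smallest-id tiebreak):
  initial in-degrees: [1, 0, 1, 4, 1, 0, 2]
  ready (indeg=0): [1, 5]
  pop 1: indeg[0]->0; indeg[3]->3; indeg[4]->0 | ready=[0, 4, 5] | order so far=[1]
  pop 0: indeg[6]->1 | ready=[4, 5] | order so far=[1, 0]
  pop 4: indeg[2]->0; indeg[6]->0 | ready=[2, 5, 6] | order so far=[1, 0, 4]
  pop 2: indeg[3]->2 | ready=[5, 6] | order so far=[1, 0, 4, 2]
  pop 5: indeg[3]->1 | ready=[6] | order so far=[1, 0, 4, 2, 5]
  pop 6: indeg[3]->0 | ready=[3] | order so far=[1, 0, 4, 2, 5, 6]
  pop 3: no out-edges | ready=[] | order so far=[1, 0, 4, 2, 5, 6, 3]
New canonical toposort: [1, 0, 4, 2, 5, 6, 3]
Compare positions:
  Node 0: index 0 -> 1 (moved)
  Node 1: index 1 -> 0 (moved)
  Node 2: index 3 -> 3 (same)
  Node 3: index 6 -> 6 (same)
  Node 4: index 2 -> 2 (same)
  Node 5: index 4 -> 4 (same)
  Node 6: index 5 -> 5 (same)
Nodes that changed position: 0 1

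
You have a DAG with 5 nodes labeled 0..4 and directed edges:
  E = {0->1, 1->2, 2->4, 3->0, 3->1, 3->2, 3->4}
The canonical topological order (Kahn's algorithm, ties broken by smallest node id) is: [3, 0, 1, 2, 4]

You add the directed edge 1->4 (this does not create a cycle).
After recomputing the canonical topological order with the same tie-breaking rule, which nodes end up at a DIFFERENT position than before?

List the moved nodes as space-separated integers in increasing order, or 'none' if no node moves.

Answer: none

Derivation:
Old toposort: [3, 0, 1, 2, 4]
Added edge 1->4
Recompute Kahn (smallest-id tiebreak):
  initial in-degrees: [1, 2, 2, 0, 3]
  ready (indeg=0): [3]
  pop 3: indeg[0]->0; indeg[1]->1; indeg[2]->1; indeg[4]->2 | ready=[0] | order so far=[3]
  pop 0: indeg[1]->0 | ready=[1] | order so far=[3, 0]
  pop 1: indeg[2]->0; indeg[4]->1 | ready=[2] | order so far=[3, 0, 1]
  pop 2: indeg[4]->0 | ready=[4] | order so far=[3, 0, 1, 2]
  pop 4: no out-edges | ready=[] | order so far=[3, 0, 1, 2, 4]
New canonical toposort: [3, 0, 1, 2, 4]
Compare positions:
  Node 0: index 1 -> 1 (same)
  Node 1: index 2 -> 2 (same)
  Node 2: index 3 -> 3 (same)
  Node 3: index 0 -> 0 (same)
  Node 4: index 4 -> 4 (same)
Nodes that changed position: none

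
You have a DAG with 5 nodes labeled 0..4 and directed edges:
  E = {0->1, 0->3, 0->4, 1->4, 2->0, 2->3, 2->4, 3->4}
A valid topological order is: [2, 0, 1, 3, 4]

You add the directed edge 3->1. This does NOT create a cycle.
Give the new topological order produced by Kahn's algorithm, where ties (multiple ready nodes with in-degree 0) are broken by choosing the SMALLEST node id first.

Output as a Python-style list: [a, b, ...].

Old toposort: [2, 0, 1, 3, 4]
Added edge: 3->1
Position of 3 (3) > position of 1 (2). Must reorder: 3 must now come before 1.
Run Kahn's algorithm (break ties by smallest node id):
  initial in-degrees: [1, 2, 0, 2, 4]
  ready (indeg=0): [2]
  pop 2: indeg[0]->0; indeg[3]->1; indeg[4]->3 | ready=[0] | order so far=[2]
  pop 0: indeg[1]->1; indeg[3]->0; indeg[4]->2 | ready=[3] | order so far=[2, 0]
  pop 3: indeg[1]->0; indeg[4]->1 | ready=[1] | order so far=[2, 0, 3]
  pop 1: indeg[4]->0 | ready=[4] | order so far=[2, 0, 3, 1]
  pop 4: no out-edges | ready=[] | order so far=[2, 0, 3, 1, 4]
  Result: [2, 0, 3, 1, 4]

Answer: [2, 0, 3, 1, 4]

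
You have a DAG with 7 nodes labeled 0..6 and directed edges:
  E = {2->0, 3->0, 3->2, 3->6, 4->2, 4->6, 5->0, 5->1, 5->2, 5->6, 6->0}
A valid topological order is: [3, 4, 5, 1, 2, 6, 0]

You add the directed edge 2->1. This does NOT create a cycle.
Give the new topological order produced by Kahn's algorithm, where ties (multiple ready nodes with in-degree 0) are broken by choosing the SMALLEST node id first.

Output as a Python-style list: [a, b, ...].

Old toposort: [3, 4, 5, 1, 2, 6, 0]
Added edge: 2->1
Position of 2 (4) > position of 1 (3). Must reorder: 2 must now come before 1.
Run Kahn's algorithm (break ties by smallest node id):
  initial in-degrees: [4, 2, 3, 0, 0, 0, 3]
  ready (indeg=0): [3, 4, 5]
  pop 3: indeg[0]->3; indeg[2]->2; indeg[6]->2 | ready=[4, 5] | order so far=[3]
  pop 4: indeg[2]->1; indeg[6]->1 | ready=[5] | order so far=[3, 4]
  pop 5: indeg[0]->2; indeg[1]->1; indeg[2]->0; indeg[6]->0 | ready=[2, 6] | order so far=[3, 4, 5]
  pop 2: indeg[0]->1; indeg[1]->0 | ready=[1, 6] | order so far=[3, 4, 5, 2]
  pop 1: no out-edges | ready=[6] | order so far=[3, 4, 5, 2, 1]
  pop 6: indeg[0]->0 | ready=[0] | order so far=[3, 4, 5, 2, 1, 6]
  pop 0: no out-edges | ready=[] | order so far=[3, 4, 5, 2, 1, 6, 0]
  Result: [3, 4, 5, 2, 1, 6, 0]

Answer: [3, 4, 5, 2, 1, 6, 0]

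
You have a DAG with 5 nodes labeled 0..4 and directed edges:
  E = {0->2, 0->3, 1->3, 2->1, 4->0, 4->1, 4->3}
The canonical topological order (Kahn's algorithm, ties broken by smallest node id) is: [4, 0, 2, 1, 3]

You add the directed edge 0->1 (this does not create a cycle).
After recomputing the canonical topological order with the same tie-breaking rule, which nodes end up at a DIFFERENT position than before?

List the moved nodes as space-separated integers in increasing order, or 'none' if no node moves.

Old toposort: [4, 0, 2, 1, 3]
Added edge 0->1
Recompute Kahn (smallest-id tiebreak):
  initial in-degrees: [1, 3, 1, 3, 0]
  ready (indeg=0): [4]
  pop 4: indeg[0]->0; indeg[1]->2; indeg[3]->2 | ready=[0] | order so far=[4]
  pop 0: indeg[1]->1; indeg[2]->0; indeg[3]->1 | ready=[2] | order so far=[4, 0]
  pop 2: indeg[1]->0 | ready=[1] | order so far=[4, 0, 2]
  pop 1: indeg[3]->0 | ready=[3] | order so far=[4, 0, 2, 1]
  pop 3: no out-edges | ready=[] | order so far=[4, 0, 2, 1, 3]
New canonical toposort: [4, 0, 2, 1, 3]
Compare positions:
  Node 0: index 1 -> 1 (same)
  Node 1: index 3 -> 3 (same)
  Node 2: index 2 -> 2 (same)
  Node 3: index 4 -> 4 (same)
  Node 4: index 0 -> 0 (same)
Nodes that changed position: none

Answer: none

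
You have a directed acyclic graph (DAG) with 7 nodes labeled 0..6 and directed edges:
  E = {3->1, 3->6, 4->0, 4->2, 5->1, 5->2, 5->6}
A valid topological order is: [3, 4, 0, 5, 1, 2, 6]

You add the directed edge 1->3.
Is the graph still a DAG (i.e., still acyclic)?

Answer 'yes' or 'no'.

Answer: no

Derivation:
Given toposort: [3, 4, 0, 5, 1, 2, 6]
Position of 1: index 4; position of 3: index 0
New edge 1->3: backward (u after v in old order)
Backward edge: old toposort is now invalid. Check if this creates a cycle.
Does 3 already reach 1? Reachable from 3: [1, 3, 6]. YES -> cycle!
Still a DAG? no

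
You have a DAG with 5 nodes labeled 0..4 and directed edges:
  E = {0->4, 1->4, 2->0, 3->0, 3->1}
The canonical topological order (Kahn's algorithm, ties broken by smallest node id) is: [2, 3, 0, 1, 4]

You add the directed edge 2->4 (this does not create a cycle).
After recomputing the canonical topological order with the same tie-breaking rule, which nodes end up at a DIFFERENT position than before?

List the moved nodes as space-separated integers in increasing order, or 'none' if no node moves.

Answer: none

Derivation:
Old toposort: [2, 3, 0, 1, 4]
Added edge 2->4
Recompute Kahn (smallest-id tiebreak):
  initial in-degrees: [2, 1, 0, 0, 3]
  ready (indeg=0): [2, 3]
  pop 2: indeg[0]->1; indeg[4]->2 | ready=[3] | order so far=[2]
  pop 3: indeg[0]->0; indeg[1]->0 | ready=[0, 1] | order so far=[2, 3]
  pop 0: indeg[4]->1 | ready=[1] | order so far=[2, 3, 0]
  pop 1: indeg[4]->0 | ready=[4] | order so far=[2, 3, 0, 1]
  pop 4: no out-edges | ready=[] | order so far=[2, 3, 0, 1, 4]
New canonical toposort: [2, 3, 0, 1, 4]
Compare positions:
  Node 0: index 2 -> 2 (same)
  Node 1: index 3 -> 3 (same)
  Node 2: index 0 -> 0 (same)
  Node 3: index 1 -> 1 (same)
  Node 4: index 4 -> 4 (same)
Nodes that changed position: none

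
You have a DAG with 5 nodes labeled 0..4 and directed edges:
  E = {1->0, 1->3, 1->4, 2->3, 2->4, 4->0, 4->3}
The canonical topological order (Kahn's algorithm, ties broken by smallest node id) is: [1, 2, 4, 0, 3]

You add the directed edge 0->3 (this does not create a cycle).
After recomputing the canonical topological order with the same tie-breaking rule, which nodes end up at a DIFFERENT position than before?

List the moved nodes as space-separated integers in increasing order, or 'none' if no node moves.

Old toposort: [1, 2, 4, 0, 3]
Added edge 0->3
Recompute Kahn (smallest-id tiebreak):
  initial in-degrees: [2, 0, 0, 4, 2]
  ready (indeg=0): [1, 2]
  pop 1: indeg[0]->1; indeg[3]->3; indeg[4]->1 | ready=[2] | order so far=[1]
  pop 2: indeg[3]->2; indeg[4]->0 | ready=[4] | order so far=[1, 2]
  pop 4: indeg[0]->0; indeg[3]->1 | ready=[0] | order so far=[1, 2, 4]
  pop 0: indeg[3]->0 | ready=[3] | order so far=[1, 2, 4, 0]
  pop 3: no out-edges | ready=[] | order so far=[1, 2, 4, 0, 3]
New canonical toposort: [1, 2, 4, 0, 3]
Compare positions:
  Node 0: index 3 -> 3 (same)
  Node 1: index 0 -> 0 (same)
  Node 2: index 1 -> 1 (same)
  Node 3: index 4 -> 4 (same)
  Node 4: index 2 -> 2 (same)
Nodes that changed position: none

Answer: none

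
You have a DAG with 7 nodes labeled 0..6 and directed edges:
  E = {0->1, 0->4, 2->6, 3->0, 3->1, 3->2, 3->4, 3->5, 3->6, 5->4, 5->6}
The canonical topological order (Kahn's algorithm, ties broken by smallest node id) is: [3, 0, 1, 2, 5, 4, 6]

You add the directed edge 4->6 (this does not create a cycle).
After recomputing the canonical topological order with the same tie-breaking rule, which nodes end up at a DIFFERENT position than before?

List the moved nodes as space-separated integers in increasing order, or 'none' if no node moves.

Old toposort: [3, 0, 1, 2, 5, 4, 6]
Added edge 4->6
Recompute Kahn (smallest-id tiebreak):
  initial in-degrees: [1, 2, 1, 0, 3, 1, 4]
  ready (indeg=0): [3]
  pop 3: indeg[0]->0; indeg[1]->1; indeg[2]->0; indeg[4]->2; indeg[5]->0; indeg[6]->3 | ready=[0, 2, 5] | order so far=[3]
  pop 0: indeg[1]->0; indeg[4]->1 | ready=[1, 2, 5] | order so far=[3, 0]
  pop 1: no out-edges | ready=[2, 5] | order so far=[3, 0, 1]
  pop 2: indeg[6]->2 | ready=[5] | order so far=[3, 0, 1, 2]
  pop 5: indeg[4]->0; indeg[6]->1 | ready=[4] | order so far=[3, 0, 1, 2, 5]
  pop 4: indeg[6]->0 | ready=[6] | order so far=[3, 0, 1, 2, 5, 4]
  pop 6: no out-edges | ready=[] | order so far=[3, 0, 1, 2, 5, 4, 6]
New canonical toposort: [3, 0, 1, 2, 5, 4, 6]
Compare positions:
  Node 0: index 1 -> 1 (same)
  Node 1: index 2 -> 2 (same)
  Node 2: index 3 -> 3 (same)
  Node 3: index 0 -> 0 (same)
  Node 4: index 5 -> 5 (same)
  Node 5: index 4 -> 4 (same)
  Node 6: index 6 -> 6 (same)
Nodes that changed position: none

Answer: none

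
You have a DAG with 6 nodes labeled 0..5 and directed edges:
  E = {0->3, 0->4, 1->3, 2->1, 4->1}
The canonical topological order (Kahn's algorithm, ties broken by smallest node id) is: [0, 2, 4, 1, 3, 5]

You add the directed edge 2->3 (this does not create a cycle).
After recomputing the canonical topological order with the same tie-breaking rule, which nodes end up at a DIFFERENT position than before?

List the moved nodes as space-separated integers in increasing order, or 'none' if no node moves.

Answer: none

Derivation:
Old toposort: [0, 2, 4, 1, 3, 5]
Added edge 2->3
Recompute Kahn (smallest-id tiebreak):
  initial in-degrees: [0, 2, 0, 3, 1, 0]
  ready (indeg=0): [0, 2, 5]
  pop 0: indeg[3]->2; indeg[4]->0 | ready=[2, 4, 5] | order so far=[0]
  pop 2: indeg[1]->1; indeg[3]->1 | ready=[4, 5] | order so far=[0, 2]
  pop 4: indeg[1]->0 | ready=[1, 5] | order so far=[0, 2, 4]
  pop 1: indeg[3]->0 | ready=[3, 5] | order so far=[0, 2, 4, 1]
  pop 3: no out-edges | ready=[5] | order so far=[0, 2, 4, 1, 3]
  pop 5: no out-edges | ready=[] | order so far=[0, 2, 4, 1, 3, 5]
New canonical toposort: [0, 2, 4, 1, 3, 5]
Compare positions:
  Node 0: index 0 -> 0 (same)
  Node 1: index 3 -> 3 (same)
  Node 2: index 1 -> 1 (same)
  Node 3: index 4 -> 4 (same)
  Node 4: index 2 -> 2 (same)
  Node 5: index 5 -> 5 (same)
Nodes that changed position: none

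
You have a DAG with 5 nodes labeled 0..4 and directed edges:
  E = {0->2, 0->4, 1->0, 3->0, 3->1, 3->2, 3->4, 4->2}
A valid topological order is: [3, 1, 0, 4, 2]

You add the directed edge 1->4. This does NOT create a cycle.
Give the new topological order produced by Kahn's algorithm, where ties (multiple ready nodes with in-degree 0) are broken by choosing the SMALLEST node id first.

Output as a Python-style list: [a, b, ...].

Old toposort: [3, 1, 0, 4, 2]
Added edge: 1->4
Position of 1 (1) < position of 4 (3). Old order still valid.
Run Kahn's algorithm (break ties by smallest node id):
  initial in-degrees: [2, 1, 3, 0, 3]
  ready (indeg=0): [3]
  pop 3: indeg[0]->1; indeg[1]->0; indeg[2]->2; indeg[4]->2 | ready=[1] | order so far=[3]
  pop 1: indeg[0]->0; indeg[4]->1 | ready=[0] | order so far=[3, 1]
  pop 0: indeg[2]->1; indeg[4]->0 | ready=[4] | order so far=[3, 1, 0]
  pop 4: indeg[2]->0 | ready=[2] | order so far=[3, 1, 0, 4]
  pop 2: no out-edges | ready=[] | order so far=[3, 1, 0, 4, 2]
  Result: [3, 1, 0, 4, 2]

Answer: [3, 1, 0, 4, 2]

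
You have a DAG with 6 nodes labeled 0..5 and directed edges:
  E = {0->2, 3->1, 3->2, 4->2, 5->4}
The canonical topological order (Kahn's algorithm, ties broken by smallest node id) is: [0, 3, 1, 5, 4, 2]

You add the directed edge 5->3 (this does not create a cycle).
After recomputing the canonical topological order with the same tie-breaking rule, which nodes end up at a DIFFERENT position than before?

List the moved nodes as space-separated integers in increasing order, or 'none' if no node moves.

Old toposort: [0, 3, 1, 5, 4, 2]
Added edge 5->3
Recompute Kahn (smallest-id tiebreak):
  initial in-degrees: [0, 1, 3, 1, 1, 0]
  ready (indeg=0): [0, 5]
  pop 0: indeg[2]->2 | ready=[5] | order so far=[0]
  pop 5: indeg[3]->0; indeg[4]->0 | ready=[3, 4] | order so far=[0, 5]
  pop 3: indeg[1]->0; indeg[2]->1 | ready=[1, 4] | order so far=[0, 5, 3]
  pop 1: no out-edges | ready=[4] | order so far=[0, 5, 3, 1]
  pop 4: indeg[2]->0 | ready=[2] | order so far=[0, 5, 3, 1, 4]
  pop 2: no out-edges | ready=[] | order so far=[0, 5, 3, 1, 4, 2]
New canonical toposort: [0, 5, 3, 1, 4, 2]
Compare positions:
  Node 0: index 0 -> 0 (same)
  Node 1: index 2 -> 3 (moved)
  Node 2: index 5 -> 5 (same)
  Node 3: index 1 -> 2 (moved)
  Node 4: index 4 -> 4 (same)
  Node 5: index 3 -> 1 (moved)
Nodes that changed position: 1 3 5

Answer: 1 3 5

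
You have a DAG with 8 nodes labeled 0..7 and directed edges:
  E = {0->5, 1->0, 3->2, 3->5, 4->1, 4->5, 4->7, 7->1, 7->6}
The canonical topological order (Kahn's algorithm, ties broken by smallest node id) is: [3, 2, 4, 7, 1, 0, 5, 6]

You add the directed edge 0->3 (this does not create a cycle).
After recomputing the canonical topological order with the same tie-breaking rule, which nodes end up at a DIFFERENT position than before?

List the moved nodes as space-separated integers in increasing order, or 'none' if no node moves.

Old toposort: [3, 2, 4, 7, 1, 0, 5, 6]
Added edge 0->3
Recompute Kahn (smallest-id tiebreak):
  initial in-degrees: [1, 2, 1, 1, 0, 3, 1, 1]
  ready (indeg=0): [4]
  pop 4: indeg[1]->1; indeg[5]->2; indeg[7]->0 | ready=[7] | order so far=[4]
  pop 7: indeg[1]->0; indeg[6]->0 | ready=[1, 6] | order so far=[4, 7]
  pop 1: indeg[0]->0 | ready=[0, 6] | order so far=[4, 7, 1]
  pop 0: indeg[3]->0; indeg[5]->1 | ready=[3, 6] | order so far=[4, 7, 1, 0]
  pop 3: indeg[2]->0; indeg[5]->0 | ready=[2, 5, 6] | order so far=[4, 7, 1, 0, 3]
  pop 2: no out-edges | ready=[5, 6] | order so far=[4, 7, 1, 0, 3, 2]
  pop 5: no out-edges | ready=[6] | order so far=[4, 7, 1, 0, 3, 2, 5]
  pop 6: no out-edges | ready=[] | order so far=[4, 7, 1, 0, 3, 2, 5, 6]
New canonical toposort: [4, 7, 1, 0, 3, 2, 5, 6]
Compare positions:
  Node 0: index 5 -> 3 (moved)
  Node 1: index 4 -> 2 (moved)
  Node 2: index 1 -> 5 (moved)
  Node 3: index 0 -> 4 (moved)
  Node 4: index 2 -> 0 (moved)
  Node 5: index 6 -> 6 (same)
  Node 6: index 7 -> 7 (same)
  Node 7: index 3 -> 1 (moved)
Nodes that changed position: 0 1 2 3 4 7

Answer: 0 1 2 3 4 7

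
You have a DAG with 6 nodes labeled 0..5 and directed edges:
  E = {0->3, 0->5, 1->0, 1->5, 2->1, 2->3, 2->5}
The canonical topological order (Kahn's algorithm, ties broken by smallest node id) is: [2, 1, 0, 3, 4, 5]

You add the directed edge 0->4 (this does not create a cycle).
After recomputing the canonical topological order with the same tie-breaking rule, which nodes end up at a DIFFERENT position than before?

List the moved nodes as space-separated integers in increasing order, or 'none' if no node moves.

Old toposort: [2, 1, 0, 3, 4, 5]
Added edge 0->4
Recompute Kahn (smallest-id tiebreak):
  initial in-degrees: [1, 1, 0, 2, 1, 3]
  ready (indeg=0): [2]
  pop 2: indeg[1]->0; indeg[3]->1; indeg[5]->2 | ready=[1] | order so far=[2]
  pop 1: indeg[0]->0; indeg[5]->1 | ready=[0] | order so far=[2, 1]
  pop 0: indeg[3]->0; indeg[4]->0; indeg[5]->0 | ready=[3, 4, 5] | order so far=[2, 1, 0]
  pop 3: no out-edges | ready=[4, 5] | order so far=[2, 1, 0, 3]
  pop 4: no out-edges | ready=[5] | order so far=[2, 1, 0, 3, 4]
  pop 5: no out-edges | ready=[] | order so far=[2, 1, 0, 3, 4, 5]
New canonical toposort: [2, 1, 0, 3, 4, 5]
Compare positions:
  Node 0: index 2 -> 2 (same)
  Node 1: index 1 -> 1 (same)
  Node 2: index 0 -> 0 (same)
  Node 3: index 3 -> 3 (same)
  Node 4: index 4 -> 4 (same)
  Node 5: index 5 -> 5 (same)
Nodes that changed position: none

Answer: none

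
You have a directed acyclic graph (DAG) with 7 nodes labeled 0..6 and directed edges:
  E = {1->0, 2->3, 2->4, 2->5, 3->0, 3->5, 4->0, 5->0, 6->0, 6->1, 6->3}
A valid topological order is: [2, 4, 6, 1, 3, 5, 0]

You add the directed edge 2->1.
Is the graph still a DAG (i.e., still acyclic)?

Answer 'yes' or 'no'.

Answer: yes

Derivation:
Given toposort: [2, 4, 6, 1, 3, 5, 0]
Position of 2: index 0; position of 1: index 3
New edge 2->1: forward
Forward edge: respects the existing order. Still a DAG, same toposort still valid.
Still a DAG? yes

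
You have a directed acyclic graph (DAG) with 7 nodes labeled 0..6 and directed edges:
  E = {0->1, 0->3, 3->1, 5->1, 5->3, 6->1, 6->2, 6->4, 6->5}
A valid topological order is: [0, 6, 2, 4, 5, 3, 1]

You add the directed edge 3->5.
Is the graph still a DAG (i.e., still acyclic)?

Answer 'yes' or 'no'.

Answer: no

Derivation:
Given toposort: [0, 6, 2, 4, 5, 3, 1]
Position of 3: index 5; position of 5: index 4
New edge 3->5: backward (u after v in old order)
Backward edge: old toposort is now invalid. Check if this creates a cycle.
Does 5 already reach 3? Reachable from 5: [1, 3, 5]. YES -> cycle!
Still a DAG? no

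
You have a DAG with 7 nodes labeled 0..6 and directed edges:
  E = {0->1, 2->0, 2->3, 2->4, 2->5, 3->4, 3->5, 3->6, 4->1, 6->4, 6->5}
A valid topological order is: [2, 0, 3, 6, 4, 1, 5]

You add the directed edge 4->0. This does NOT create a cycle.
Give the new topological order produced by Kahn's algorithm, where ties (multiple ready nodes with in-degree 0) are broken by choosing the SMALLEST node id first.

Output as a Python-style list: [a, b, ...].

Answer: [2, 3, 6, 4, 0, 1, 5]

Derivation:
Old toposort: [2, 0, 3, 6, 4, 1, 5]
Added edge: 4->0
Position of 4 (4) > position of 0 (1). Must reorder: 4 must now come before 0.
Run Kahn's algorithm (break ties by smallest node id):
  initial in-degrees: [2, 2, 0, 1, 3, 3, 1]
  ready (indeg=0): [2]
  pop 2: indeg[0]->1; indeg[3]->0; indeg[4]->2; indeg[5]->2 | ready=[3] | order so far=[2]
  pop 3: indeg[4]->1; indeg[5]->1; indeg[6]->0 | ready=[6] | order so far=[2, 3]
  pop 6: indeg[4]->0; indeg[5]->0 | ready=[4, 5] | order so far=[2, 3, 6]
  pop 4: indeg[0]->0; indeg[1]->1 | ready=[0, 5] | order so far=[2, 3, 6, 4]
  pop 0: indeg[1]->0 | ready=[1, 5] | order so far=[2, 3, 6, 4, 0]
  pop 1: no out-edges | ready=[5] | order so far=[2, 3, 6, 4, 0, 1]
  pop 5: no out-edges | ready=[] | order so far=[2, 3, 6, 4, 0, 1, 5]
  Result: [2, 3, 6, 4, 0, 1, 5]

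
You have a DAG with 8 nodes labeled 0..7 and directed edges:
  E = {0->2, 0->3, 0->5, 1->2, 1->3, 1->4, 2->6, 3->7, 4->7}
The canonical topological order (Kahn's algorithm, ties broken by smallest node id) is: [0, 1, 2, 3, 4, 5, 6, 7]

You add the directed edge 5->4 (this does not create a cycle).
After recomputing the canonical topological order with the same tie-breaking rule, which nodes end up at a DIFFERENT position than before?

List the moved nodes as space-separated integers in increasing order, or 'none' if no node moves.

Old toposort: [0, 1, 2, 3, 4, 5, 6, 7]
Added edge 5->4
Recompute Kahn (smallest-id tiebreak):
  initial in-degrees: [0, 0, 2, 2, 2, 1, 1, 2]
  ready (indeg=0): [0, 1]
  pop 0: indeg[2]->1; indeg[3]->1; indeg[5]->0 | ready=[1, 5] | order so far=[0]
  pop 1: indeg[2]->0; indeg[3]->0; indeg[4]->1 | ready=[2, 3, 5] | order so far=[0, 1]
  pop 2: indeg[6]->0 | ready=[3, 5, 6] | order so far=[0, 1, 2]
  pop 3: indeg[7]->1 | ready=[5, 6] | order so far=[0, 1, 2, 3]
  pop 5: indeg[4]->0 | ready=[4, 6] | order so far=[0, 1, 2, 3, 5]
  pop 4: indeg[7]->0 | ready=[6, 7] | order so far=[0, 1, 2, 3, 5, 4]
  pop 6: no out-edges | ready=[7] | order so far=[0, 1, 2, 3, 5, 4, 6]
  pop 7: no out-edges | ready=[] | order so far=[0, 1, 2, 3, 5, 4, 6, 7]
New canonical toposort: [0, 1, 2, 3, 5, 4, 6, 7]
Compare positions:
  Node 0: index 0 -> 0 (same)
  Node 1: index 1 -> 1 (same)
  Node 2: index 2 -> 2 (same)
  Node 3: index 3 -> 3 (same)
  Node 4: index 4 -> 5 (moved)
  Node 5: index 5 -> 4 (moved)
  Node 6: index 6 -> 6 (same)
  Node 7: index 7 -> 7 (same)
Nodes that changed position: 4 5

Answer: 4 5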